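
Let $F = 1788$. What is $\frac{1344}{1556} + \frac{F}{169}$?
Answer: $\frac{752316}{65741} \approx 11.444$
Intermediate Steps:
$\frac{1344}{1556} + \frac{F}{169} = \frac{1344}{1556} + \frac{1788}{169} = 1344 \cdot \frac{1}{1556} + 1788 \cdot \frac{1}{169} = \frac{336}{389} + \frac{1788}{169} = \frac{752316}{65741}$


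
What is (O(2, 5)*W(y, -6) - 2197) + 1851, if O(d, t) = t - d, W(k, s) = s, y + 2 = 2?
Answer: -364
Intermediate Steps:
y = 0 (y = -2 + 2 = 0)
(O(2, 5)*W(y, -6) - 2197) + 1851 = ((5 - 1*2)*(-6) - 2197) + 1851 = ((5 - 2)*(-6) - 2197) + 1851 = (3*(-6) - 2197) + 1851 = (-18 - 2197) + 1851 = -2215 + 1851 = -364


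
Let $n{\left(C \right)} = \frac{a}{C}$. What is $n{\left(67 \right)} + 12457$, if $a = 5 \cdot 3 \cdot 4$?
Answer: $\frac{834679}{67} \approx 12458.0$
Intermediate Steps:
$a = 60$ ($a = 15 \cdot 4 = 60$)
$n{\left(C \right)} = \frac{60}{C}$
$n{\left(67 \right)} + 12457 = \frac{60}{67} + 12457 = \frac{834679}{67}$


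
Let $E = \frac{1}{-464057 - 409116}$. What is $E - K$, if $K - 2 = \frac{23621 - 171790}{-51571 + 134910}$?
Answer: $- \frac{16161642396}{72769364647} \approx -0.22209$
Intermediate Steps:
$K = \frac{18509}{83339}$ ($K = 2 + \frac{23621 - 171790}{-51571 + 134910} = 2 - \frac{148169}{83339} = \frac{18509}{83339} \approx 0.22209$)
$E = - \frac{1}{873173}$ ($E = \frac{1}{-873173} = - \frac{1}{873173} \approx -1.1452 \cdot 10^{-6}$)
$E - K = - \frac{1}{873173} - \frac{18509}{83339} = - \frac{16161642396}{72769364647}$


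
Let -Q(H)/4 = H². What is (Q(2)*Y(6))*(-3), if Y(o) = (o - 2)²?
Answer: 768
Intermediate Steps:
Y(o) = (-2 + o)²
Q(H) = -4*H²
(Q(2)*Y(6))*(-3) = ((-4*2²)*(-2 + 6)²)*(-3) = (-4*4*4²)*(-3) = -16*16*(-3) = -256*(-3) = 768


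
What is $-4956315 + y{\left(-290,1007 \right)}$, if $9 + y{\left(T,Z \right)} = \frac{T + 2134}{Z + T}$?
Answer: $- \frac{3553682464}{717} \approx -4.9563 \cdot 10^{6}$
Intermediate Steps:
$y{\left(T,Z \right)} = -9 + \frac{2134 + T}{T + Z}$ ($y{\left(T,Z \right)} = -9 + \frac{T + 2134}{Z + T} = -9 + \frac{2134 + T}{T + Z}$)
$-4956315 + y{\left(-290,1007 \right)} = -4956315 + \frac{2134 - 9063 - -2320}{-290 + 1007} = -4956315 + \frac{2134 - 9063 + 2320}{717} = -4956315 + \frac{1}{717} \left(-4609\right) = -4956315 - \frac{4609}{717} = - \frac{3553682464}{717}$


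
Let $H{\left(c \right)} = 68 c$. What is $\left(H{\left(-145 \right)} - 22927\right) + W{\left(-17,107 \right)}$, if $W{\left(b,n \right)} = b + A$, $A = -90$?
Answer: $-32894$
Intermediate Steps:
$W{\left(b,n \right)} = -90 + b$ ($W{\left(b,n \right)} = b - 90 = -90 + b$)
$\left(H{\left(-145 \right)} - 22927\right) + W{\left(-17,107 \right)} = \left(68 \left(-145\right) - 22927\right) - 107 = \left(-9860 - 22927\right) - 107 = -32787 - 107 = -32894$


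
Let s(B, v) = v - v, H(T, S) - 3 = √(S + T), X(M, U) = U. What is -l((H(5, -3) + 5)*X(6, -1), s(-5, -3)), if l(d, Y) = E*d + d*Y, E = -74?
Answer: -592 - 74*√2 ≈ -696.65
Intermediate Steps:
H(T, S) = 3 + √(S + T)
s(B, v) = 0
l(d, Y) = -74*d + Y*d (l(d, Y) = -74*d + d*Y = -74*d + Y*d)
-l((H(5, -3) + 5)*X(6, -1), s(-5, -3)) = -((3 + √(-3 + 5)) + 5)*(-1)*(-74 + 0) = -((3 + √2) + 5)*(-1)*(-74) = -(8 + √2)*(-1)*(-74) = -(-8 - √2)*(-74) = -(592 + 74*√2) = -592 - 74*√2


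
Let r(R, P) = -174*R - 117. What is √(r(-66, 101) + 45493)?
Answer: 2*√14215 ≈ 238.45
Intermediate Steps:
r(R, P) = -117 - 174*R
√(r(-66, 101) + 45493) = √((-117 - 174*(-66)) + 45493) = √((-117 + 11484) + 45493) = √(11367 + 45493) = √56860 = 2*√14215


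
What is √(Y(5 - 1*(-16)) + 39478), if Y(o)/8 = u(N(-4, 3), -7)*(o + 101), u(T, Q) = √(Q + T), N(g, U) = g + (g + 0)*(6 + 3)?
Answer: √(39478 + 976*I*√47) ≈ 199.4 + 16.778*I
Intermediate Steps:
N(g, U) = 10*g (N(g, U) = g + g*9 = g + 9*g = 10*g)
Y(o) = 8*I*√47*(101 + o) (Y(o) = 8*(√(-7 + 10*(-4))*(o + 101)) = 8*(√(-7 - 40)*(101 + o)) = 8*(√(-47)*(101 + o)) = 8*((I*√47)*(101 + o)) = 8*(I*√47*(101 + o)) = 8*I*√47*(101 + o))
√(Y(5 - 1*(-16)) + 39478) = √(8*I*√47*(101 + (5 - 1*(-16))) + 39478) = √(8*I*√47*(101 + (5 + 16)) + 39478) = √(8*I*√47*(101 + 21) + 39478) = √(8*I*√47*122 + 39478) = √(976*I*√47 + 39478) = √(39478 + 976*I*√47)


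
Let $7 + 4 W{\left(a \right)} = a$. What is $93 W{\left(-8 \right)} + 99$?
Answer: $- \frac{999}{4} \approx -249.75$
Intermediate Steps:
$W{\left(a \right)} = - \frac{7}{4} + \frac{a}{4}$
$93 W{\left(-8 \right)} + 99 = 93 \left(- \frac{7}{4} + \frac{1}{4} \left(-8\right)\right) + 99 = 93 \left(- \frac{7}{4} - 2\right) + 99 = 93 \left(- \frac{15}{4}\right) + 99 = - \frac{1395}{4} + 99 = - \frac{999}{4}$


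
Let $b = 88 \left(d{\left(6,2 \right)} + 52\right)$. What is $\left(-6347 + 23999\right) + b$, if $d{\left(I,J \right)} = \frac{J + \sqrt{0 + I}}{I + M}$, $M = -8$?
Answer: $22140 - 44 \sqrt{6} \approx 22032.0$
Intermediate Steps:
$d{\left(I,J \right)} = \frac{J + \sqrt{I}}{-8 + I}$ ($d{\left(I,J \right)} = \frac{J + \sqrt{0 + I}}{I - 8} = \frac{J + \sqrt{I}}{-8 + I}$)
$b = 4488 - 44 \sqrt{6}$ ($b = 88 \left(\frac{2 + \sqrt{6}}{-8 + 6} + 52\right) = 88 \left(\frac{2 + \sqrt{6}}{-2} + 52\right) = 88 \left(- \frac{2 + \sqrt{6}}{2} + 52\right) = 88 \left(\left(-1 - \frac{\sqrt{6}}{2}\right) + 52\right) = 88 \left(51 - \frac{\sqrt{6}}{2}\right) = 4488 - 44 \sqrt{6} \approx 4380.2$)
$\left(-6347 + 23999\right) + b = \left(-6347 + 23999\right) + \left(4488 - 44 \sqrt{6}\right) = 17652 + \left(4488 - 44 \sqrt{6}\right) = 22140 - 44 \sqrt{6}$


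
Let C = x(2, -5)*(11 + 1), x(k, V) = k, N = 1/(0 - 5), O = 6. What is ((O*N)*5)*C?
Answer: -144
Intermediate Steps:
N = -⅕ (N = 1/(-5) = -⅕ ≈ -0.20000)
C = 24 (C = 2*(11 + 1) = 2*12 = 24)
((O*N)*5)*C = ((6*(-⅕))*5)*24 = -6/5*5*24 = -6*24 = -144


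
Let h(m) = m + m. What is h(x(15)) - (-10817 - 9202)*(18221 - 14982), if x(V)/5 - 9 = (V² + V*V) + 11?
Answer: 64846241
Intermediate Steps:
x(V) = 100 + 10*V² (x(V) = 45 + 5*((V² + V*V) + 11) = 45 + 5*((V² + V²) + 11) = 45 + 5*(2*V² + 11) = 45 + 5*(11 + 2*V²) = 45 + (55 + 10*V²) = 100 + 10*V²)
h(m) = 2*m
h(x(15)) - (-10817 - 9202)*(18221 - 14982) = 2*(100 + 10*15²) - (-10817 - 9202)*(18221 - 14982) = 2*(100 + 10*225) - (-20019)*3239 = 2*(100 + 2250) - 1*(-64841541) = 2*2350 + 64841541 = 4700 + 64841541 = 64846241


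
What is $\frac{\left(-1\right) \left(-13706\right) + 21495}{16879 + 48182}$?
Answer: $\frac{35201}{65061} \approx 0.54105$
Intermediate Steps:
$\frac{\left(-1\right) \left(-13706\right) + 21495}{16879 + 48182} = \frac{13706 + 21495}{65061} = 35201 \cdot \frac{1}{65061} = \frac{35201}{65061}$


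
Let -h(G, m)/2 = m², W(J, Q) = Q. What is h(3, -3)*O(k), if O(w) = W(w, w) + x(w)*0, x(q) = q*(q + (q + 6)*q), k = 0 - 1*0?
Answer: 0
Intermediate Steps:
k = 0 (k = 0 + 0 = 0)
x(q) = q*(q + q*(6 + q)) (x(q) = q*(q + (6 + q)*q) = q*(q + q*(6 + q)))
O(w) = w (O(w) = w + (w²*(7 + w))*0 = w + 0 = w)
h(G, m) = -2*m²
h(3, -3)*O(k) = -2*(-3)²*0 = -2*9*0 = -18*0 = 0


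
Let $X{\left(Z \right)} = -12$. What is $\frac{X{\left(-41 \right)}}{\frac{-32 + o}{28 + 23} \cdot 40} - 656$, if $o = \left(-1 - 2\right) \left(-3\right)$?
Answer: $- \frac{150727}{230} \approx -655.33$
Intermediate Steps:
$o = 9$ ($o = \left(-3\right) \left(-3\right) = 9$)
$\frac{X{\left(-41 \right)}}{\frac{-32 + o}{28 + 23} \cdot 40} - 656 = - \frac{12}{\frac{-32 + 9}{28 + 23} \cdot 40} - 656 = - \frac{12}{- \frac{23}{51} \cdot 40} - 656 = - \frac{12}{\left(-23\right) \frac{1}{51} \cdot 40} - 656 = - \frac{12}{\left(- \frac{23}{51}\right) 40} - 656 = - \frac{12}{- \frac{920}{51}} - 656 = \left(-12\right) \left(- \frac{51}{920}\right) - 656 = \frac{153}{230} - 656 = - \frac{150727}{230}$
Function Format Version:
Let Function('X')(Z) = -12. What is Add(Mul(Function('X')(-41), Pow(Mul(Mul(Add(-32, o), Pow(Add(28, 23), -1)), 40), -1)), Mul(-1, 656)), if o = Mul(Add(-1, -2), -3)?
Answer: Rational(-150727, 230) ≈ -655.33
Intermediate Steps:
o = 9 (o = Mul(-3, -3) = 9)
Add(Mul(Function('X')(-41), Pow(Mul(Mul(Add(-32, o), Pow(Add(28, 23), -1)), 40), -1)), Mul(-1, 656)) = Add(Mul(-12, Pow(Mul(Mul(Add(-32, 9), Pow(Add(28, 23), -1)), 40), -1)), Mul(-1, 656)) = Add(Mul(-12, Pow(Mul(Mul(-23, Pow(51, -1)), 40), -1)), -656) = Add(Mul(-12, Pow(Mul(Mul(-23, Rational(1, 51)), 40), -1)), -656) = Add(Mul(-12, Pow(Mul(Rational(-23, 51), 40), -1)), -656) = Add(Mul(-12, Pow(Rational(-920, 51), -1)), -656) = Add(Mul(-12, Rational(-51, 920)), -656) = Add(Rational(153, 230), -656) = Rational(-150727, 230)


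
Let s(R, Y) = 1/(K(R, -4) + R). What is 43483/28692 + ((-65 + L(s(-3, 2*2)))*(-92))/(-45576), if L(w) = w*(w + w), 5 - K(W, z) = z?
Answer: 56573428/40864581 ≈ 1.3844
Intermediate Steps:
K(W, z) = 5 - z
s(R, Y) = 1/(9 + R) (s(R, Y) = 1/((5 - 1*(-4)) + R) = 1/((5 + 4) + R) = 1/(9 + R))
L(w) = 2*w² (L(w) = w*(2*w) = 2*w²)
43483/28692 + ((-65 + L(s(-3, 2*2)))*(-92))/(-45576) = 43483/28692 + ((-65 + 2*(1/(9 - 3))²)*(-92))/(-45576) = 43483*(1/28692) + ((-65 + 2*(1/6)²)*(-92))*(-1/45576) = 43483/28692 + ((-65 + 2*(⅙)²)*(-92))*(-1/45576) = 43483/28692 + ((-65 + 2*(1/36))*(-92))*(-1/45576) = 43483/28692 + ((-65 + 1/18)*(-92))*(-1/45576) = 43483/28692 - 1169/18*(-92)*(-1/45576) = 43483/28692 + (53774/9)*(-1/45576) = 43483/28692 - 26887/205092 = 56573428/40864581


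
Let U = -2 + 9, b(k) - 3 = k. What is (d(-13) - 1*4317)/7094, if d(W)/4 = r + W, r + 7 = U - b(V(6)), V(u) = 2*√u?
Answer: -4381/7094 - 4*√6/3547 ≈ -0.62033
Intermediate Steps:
b(k) = 3 + k
U = 7
r = -3 - 2*√6 (r = -7 + (7 - (3 + 2*√6)) = -7 + (7 + (-3 - 2*√6)) = -7 + (4 - 2*√6) = -3 - 2*√6 ≈ -7.8990)
d(W) = -12 - 8*√6 + 4*W (d(W) = 4*((-3 - 2*√6) + W) = 4*(-3 + W - 2*√6) = -12 - 8*√6 + 4*W)
(d(-13) - 1*4317)/7094 = ((-12 - 8*√6 + 4*(-13)) - 1*4317)/7094 = ((-12 - 8*√6 - 52) - 4317)*(1/7094) = ((-64 - 8*√6) - 4317)*(1/7094) = (-4381 - 8*√6)*(1/7094) = -4381/7094 - 4*√6/3547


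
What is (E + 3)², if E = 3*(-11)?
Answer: 900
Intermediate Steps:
E = -33
(E + 3)² = (-33 + 3)² = (-30)² = 900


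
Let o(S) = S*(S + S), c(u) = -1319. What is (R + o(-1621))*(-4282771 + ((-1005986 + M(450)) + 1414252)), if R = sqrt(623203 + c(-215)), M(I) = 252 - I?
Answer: -20362656931246 - 7749406*sqrt(155471) ≈ -2.0366e+13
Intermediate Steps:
R = 2*sqrt(155471) (R = sqrt(623203 - 1319) = sqrt(621884) = 2*sqrt(155471) ≈ 788.60)
o(S) = 2*S**2 (o(S) = S*(2*S) = 2*S**2)
(R + o(-1621))*(-4282771 + ((-1005986 + M(450)) + 1414252)) = (2*sqrt(155471) + 2*(-1621)**2)*(-4282771 + ((-1005986 + (252 - 1*450)) + 1414252)) = (2*sqrt(155471) + 2*2627641)*(-4282771 + ((-1005986 + (252 - 450)) + 1414252)) = (2*sqrt(155471) + 5255282)*(-4282771 + ((-1005986 - 198) + 1414252)) = (5255282 + 2*sqrt(155471))*(-4282771 + (-1006184 + 1414252)) = (5255282 + 2*sqrt(155471))*(-4282771 + 408068) = (5255282 + 2*sqrt(155471))*(-3874703) = -20362656931246 - 7749406*sqrt(155471)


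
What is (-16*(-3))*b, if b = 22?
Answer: 1056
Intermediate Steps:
(-16*(-3))*b = -16*(-3)*22 = 48*22 = 1056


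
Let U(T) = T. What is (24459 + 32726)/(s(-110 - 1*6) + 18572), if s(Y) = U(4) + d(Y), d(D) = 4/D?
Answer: 1658365/538703 ≈ 3.0784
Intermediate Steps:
s(Y) = 4 + 4/Y
(24459 + 32726)/(s(-110 - 1*6) + 18572) = (24459 + 32726)/((4 + 4/(-110 - 1*6)) + 18572) = 57185/((4 + 4/(-110 - 6)) + 18572) = 57185/((4 + 4/(-116)) + 18572) = 57185/((4 + 4*(-1/116)) + 18572) = 57185/((4 - 1/29) + 18572) = 57185/(115/29 + 18572) = 57185/(538703/29) = 57185*(29/538703) = 1658365/538703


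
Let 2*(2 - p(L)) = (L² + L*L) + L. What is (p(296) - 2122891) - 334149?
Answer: -2544802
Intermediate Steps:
p(L) = 2 - L² - L/2 (p(L) = 2 - ((L² + L*L) + L)/2 = 2 - ((L² + L²) + L)/2 = 2 - (2*L² + L)/2 = 2 - (L + 2*L²)/2 = 2 + (-L² - L/2) = 2 - L² - L/2)
(p(296) - 2122891) - 334149 = ((2 - 1*296² - ½*296) - 2122891) - 334149 = ((2 - 1*87616 - 148) - 2122891) - 334149 = ((2 - 87616 - 148) - 2122891) - 334149 = (-87762 - 2122891) - 334149 = -2210653 - 334149 = -2544802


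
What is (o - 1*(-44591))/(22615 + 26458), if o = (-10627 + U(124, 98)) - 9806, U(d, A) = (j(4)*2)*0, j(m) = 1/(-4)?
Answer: 24158/49073 ≈ 0.49229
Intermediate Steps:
j(m) = -¼
U(d, A) = 0 (U(d, A) = -¼*2*0 = -½*0 = 0)
o = -20433 (o = (-10627 + 0) - 9806 = -10627 - 9806 = -20433)
(o - 1*(-44591))/(22615 + 26458) = (-20433 - 1*(-44591))/(22615 + 26458) = (-20433 + 44591)/49073 = 24158*(1/49073) = 24158/49073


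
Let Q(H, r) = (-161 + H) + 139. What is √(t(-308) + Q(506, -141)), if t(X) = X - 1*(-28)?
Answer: 2*√51 ≈ 14.283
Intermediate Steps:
t(X) = 28 + X (t(X) = X + 28 = 28 + X)
Q(H, r) = -22 + H
√(t(-308) + Q(506, -141)) = √((28 - 308) + (-22 + 506)) = √(-280 + 484) = √204 = 2*√51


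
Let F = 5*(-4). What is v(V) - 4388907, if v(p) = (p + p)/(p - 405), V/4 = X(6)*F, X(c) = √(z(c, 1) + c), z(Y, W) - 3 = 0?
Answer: -188722969/43 ≈ -4.3889e+6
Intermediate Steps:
z(Y, W) = 3 (z(Y, W) = 3 + 0 = 3)
X(c) = √(3 + c)
F = -20
V = -240 (V = 4*(√(3 + 6)*(-20)) = 4*(√9*(-20)) = 4*(3*(-20)) = 4*(-60) = -240)
v(p) = 2*p/(-405 + p) (v(p) = (2*p)/(-405 + p) = 2*p/(-405 + p))
v(V) - 4388907 = 2*(-240)/(-405 - 240) - 4388907 = 2*(-240)/(-645) - 4388907 = 2*(-240)*(-1/645) - 4388907 = 32/43 - 4388907 = -188722969/43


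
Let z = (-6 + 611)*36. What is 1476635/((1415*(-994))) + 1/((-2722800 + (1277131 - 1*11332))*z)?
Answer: -669410998137383/637620849405540 ≈ -1.0499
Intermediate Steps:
z = 21780 (z = 605*36 = 21780)
1476635/((1415*(-994))) + 1/((-2722800 + (1277131 - 1*11332))*z) = 1476635/((1415*(-994))) + 1/((-2722800 + (1277131 - 1*11332))*21780) = 1476635/(-1406510) + (1/21780)/(-2722800 + (1277131 - 11332)) = 1476635*(-1/1406510) + (1/21780)/(-2722800 + 1265799) = -295327/281302 + (1/21780)/(-1457001) = -295327/281302 - 1/1457001*1/21780 = -295327/281302 - 1/31733481780 = -669410998137383/637620849405540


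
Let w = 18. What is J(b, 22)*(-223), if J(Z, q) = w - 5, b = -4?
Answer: -2899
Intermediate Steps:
J(Z, q) = 13 (J(Z, q) = 18 - 5 = 13)
J(b, 22)*(-223) = 13*(-223) = -2899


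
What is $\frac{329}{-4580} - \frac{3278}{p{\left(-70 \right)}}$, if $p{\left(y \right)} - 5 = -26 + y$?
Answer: $\frac{14983301}{416780} \approx 35.95$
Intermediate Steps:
$p{\left(y \right)} = -21 + y$ ($p{\left(y \right)} = 5 + \left(-26 + y\right) = -21 + y$)
$\frac{329}{-4580} - \frac{3278}{p{\left(-70 \right)}} = \frac{329}{-4580} - \frac{3278}{-21 - 70} = 329 \left(- \frac{1}{4580}\right) - \frac{3278}{-91} = - \frac{329}{4580} - - \frac{3278}{91} = - \frac{329}{4580} + \frac{3278}{91} = \frac{14983301}{416780}$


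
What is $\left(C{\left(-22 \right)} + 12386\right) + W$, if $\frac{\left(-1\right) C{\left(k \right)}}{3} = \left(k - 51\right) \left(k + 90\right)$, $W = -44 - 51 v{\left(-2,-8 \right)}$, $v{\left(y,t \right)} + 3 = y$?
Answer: $27489$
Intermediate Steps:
$v{\left(y,t \right)} = -3 + y$
$W = 211$ ($W = -44 - 51 \left(-3 - 2\right) = -44 - -255 = -44 + 255 = 211$)
$C{\left(k \right)} = - 3 \left(-51 + k\right) \left(90 + k\right)$ ($C{\left(k \right)} = - 3 \left(k - 51\right) \left(k + 90\right) = - 3 \left(-51 + k\right) \left(90 + k\right)$)
$\left(C{\left(-22 \right)} + 12386\right) + W = \left(\left(13770 - -2574 - 3 \left(-22\right)^{2}\right) + 12386\right) + 211 = \left(\left(13770 + 2574 - 1452\right) + 12386\right) + 211 = \left(14892 + 12386\right) + 211 = 27278 + 211 = 27489$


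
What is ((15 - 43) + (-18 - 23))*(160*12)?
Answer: -132480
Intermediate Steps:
((15 - 43) + (-18 - 23))*(160*12) = (-28 - 41)*1920 = -69*1920 = -132480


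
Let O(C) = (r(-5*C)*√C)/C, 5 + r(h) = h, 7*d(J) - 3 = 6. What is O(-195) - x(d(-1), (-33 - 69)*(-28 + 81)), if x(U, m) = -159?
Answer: 159 - 194*I*√195/39 ≈ 159.0 - 69.463*I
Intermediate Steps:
d(J) = 9/7 (d(J) = 3/7 + (⅐)*6 = 3/7 + 6/7 = 9/7)
r(h) = -5 + h
O(C) = (-5 - 5*C)/√C (O(C) = ((-5 - 5*C)*√C)/C = (√C*(-5 - 5*C))/C = (-5 - 5*C)/√C)
O(-195) - x(d(-1), (-33 - 69)*(-28 + 81)) = 5*(-1 - 1*(-195))/√(-195) - 1*(-159) = 5*(-I*√195/195)*(-1 + 195) + 159 = 5*(-I*√195/195)*194 + 159 = -194*I*√195/39 + 159 = 159 - 194*I*√195/39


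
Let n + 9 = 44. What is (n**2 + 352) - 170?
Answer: 1407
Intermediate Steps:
n = 35 (n = -9 + 44 = 35)
(n**2 + 352) - 170 = (35**2 + 352) - 170 = (1225 + 352) - 170 = 1577 - 170 = 1407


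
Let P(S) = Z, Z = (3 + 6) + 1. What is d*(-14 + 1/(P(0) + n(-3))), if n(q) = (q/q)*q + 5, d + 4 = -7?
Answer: 1837/12 ≈ 153.08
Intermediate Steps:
d = -11 (d = -4 - 7 = -11)
Z = 10 (Z = 9 + 1 = 10)
n(q) = 5 + q (n(q) = 1*q + 5 = q + 5 = 5 + q)
P(S) = 10
d*(-14 + 1/(P(0) + n(-3))) = -11*(-14 + 1/(10 + (5 - 3))) = -11*(-14 + 1/(10 + 2)) = -11*(-14 + 1/12) = -11*(-167/12) = 1837/12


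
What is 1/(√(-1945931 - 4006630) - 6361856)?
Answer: -6361856/40473217717297 - I*√5952561/40473217717297 ≈ -1.5719e-7 - 6.0282e-11*I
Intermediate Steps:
1/(√(-1945931 - 4006630) - 6361856) = 1/(√(-5952561) - 6361856) = 1/(I*√5952561 - 6361856) = 1/(-6361856 + I*√5952561)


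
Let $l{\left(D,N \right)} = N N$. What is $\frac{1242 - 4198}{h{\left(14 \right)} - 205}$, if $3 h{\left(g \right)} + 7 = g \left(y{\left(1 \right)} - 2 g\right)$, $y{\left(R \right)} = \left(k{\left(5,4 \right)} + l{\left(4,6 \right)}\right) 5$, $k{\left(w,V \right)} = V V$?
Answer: $- \frac{4434}{1313} \approx -3.377$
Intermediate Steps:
$l{\left(D,N \right)} = N^{2}$
$k{\left(w,V \right)} = V^{2}$
$y{\left(R \right)} = 260$ ($y{\left(R \right)} = \left(4^{2} + 6^{2}\right) 5 = \left(16 + 36\right) 5 = 52 \cdot 5 = 260$)
$h{\left(g \right)} = - \frac{7}{3} + \frac{g \left(260 - 2 g\right)}{3}$
$\frac{1242 - 4198}{h{\left(14 \right)} - 205} = \frac{1242 - 4198}{\left(- \frac{7}{3} - \frac{2 \cdot 14^{2}}{3} + \frac{260}{3} \cdot 14\right) - 205} = - \frac{2956}{\left(- \frac{7}{3} - \frac{392}{3} + \frac{3640}{3}\right) - 205} = - \frac{2956}{\frac{3241}{3} - 205} = - \frac{2956}{\frac{2626}{3}} = \left(-2956\right) \frac{3}{2626} = - \frac{4434}{1313}$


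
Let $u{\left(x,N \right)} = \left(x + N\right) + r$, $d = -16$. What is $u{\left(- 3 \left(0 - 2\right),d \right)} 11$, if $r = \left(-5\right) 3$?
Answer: $-275$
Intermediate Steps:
$r = -15$
$u{\left(x,N \right)} = -15 + N + x$ ($u{\left(x,N \right)} = \left(x + N\right) - 15 = \left(N + x\right) - 15 = -15 + N + x$)
$u{\left(- 3 \left(0 - 2\right),d \right)} 11 = \left(-15 - 16 - 3 \left(0 - 2\right)\right) 11 = \left(-15 - 16 - -6\right) 11 = \left(-15 - 16 + 6\right) 11 = \left(-25\right) 11 = -275$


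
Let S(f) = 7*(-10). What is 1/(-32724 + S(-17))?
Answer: -1/32794 ≈ -3.0493e-5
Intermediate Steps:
S(f) = -70
1/(-32724 + S(-17)) = 1/(-32724 - 70) = 1/(-32794) = -1/32794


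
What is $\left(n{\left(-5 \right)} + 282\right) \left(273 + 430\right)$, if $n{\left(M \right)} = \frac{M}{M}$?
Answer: $198949$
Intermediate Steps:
$n{\left(M \right)} = 1$
$\left(n{\left(-5 \right)} + 282\right) \left(273 + 430\right) = \left(1 + 282\right) \left(273 + 430\right) = 283 \cdot 703 = 198949$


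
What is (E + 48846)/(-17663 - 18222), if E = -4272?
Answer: -44574/35885 ≈ -1.2421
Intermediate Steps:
(E + 48846)/(-17663 - 18222) = (-4272 + 48846)/(-17663 - 18222) = 44574/(-35885) = 44574*(-1/35885) = -44574/35885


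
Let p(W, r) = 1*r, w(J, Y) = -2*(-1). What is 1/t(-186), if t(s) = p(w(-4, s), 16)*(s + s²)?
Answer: 1/550560 ≈ 1.8163e-6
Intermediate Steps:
w(J, Y) = 2
p(W, r) = r
t(s) = 16*s + 16*s² (t(s) = 16*(s + s²) = 16*s + 16*s²)
1/t(-186) = 1/(16*(-186)*(1 - 186)) = 1/(16*(-186)*(-185)) = 1/550560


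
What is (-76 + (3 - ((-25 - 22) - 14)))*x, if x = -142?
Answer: 1704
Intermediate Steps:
(-76 + (3 - ((-25 - 22) - 14)))*x = (-76 + (3 - ((-25 - 22) - 14)))*(-142) = (-76 + (3 - (-47 - 14)))*(-142) = (-76 + (3 - 1*(-61)))*(-142) = (-76 + (3 + 61))*(-142) = (-76 + 64)*(-142) = -12*(-142) = 1704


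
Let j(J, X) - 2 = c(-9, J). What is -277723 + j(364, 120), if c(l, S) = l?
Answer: -277730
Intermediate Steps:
j(J, X) = -7 (j(J, X) = 2 - 9 = -7)
-277723 + j(364, 120) = -277723 - 7 = -277730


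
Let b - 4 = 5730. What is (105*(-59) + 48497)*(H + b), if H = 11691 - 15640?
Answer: 75509070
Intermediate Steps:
b = 5734 (b = 4 + 5730 = 5734)
H = -3949
(105*(-59) + 48497)*(H + b) = (105*(-59) + 48497)*(-3949 + 5734) = (-6195 + 48497)*1785 = 42302*1785 = 75509070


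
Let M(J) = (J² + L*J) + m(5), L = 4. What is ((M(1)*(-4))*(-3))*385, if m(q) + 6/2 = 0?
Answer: 9240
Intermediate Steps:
m(q) = -3 (m(q) = -3 + 0 = -3)
M(J) = -3 + J² + 4*J (M(J) = (J² + 4*J) - 3 = -3 + J² + 4*J)
((M(1)*(-4))*(-3))*385 = (((-3 + 1² + 4*1)*(-4))*(-3))*385 = (((-3 + 1 + 4)*(-4))*(-3))*385 = ((2*(-4))*(-3))*385 = -8*(-3)*385 = 24*385 = 9240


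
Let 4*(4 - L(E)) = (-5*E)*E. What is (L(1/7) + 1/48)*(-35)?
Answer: -47585/336 ≈ -141.62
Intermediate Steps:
L(E) = 4 + 5*E²/4 (L(E) = 4 - (-5*E)*E/4 = 4 - (-5)*E²/4 = 4 + 5*E²/4)
(L(1/7) + 1/48)*(-35) = ((4 + 5*(1/7)²/4) + 1/48)*(-35) = ((4 + 5*(⅐)²/4) + 1/48)*(-35) = ((4 + (5/4)*(1/49)) + 1/48)*(-35) = ((4 + 5/196) + 1/48)*(-35) = (789/196 + 1/48)*(-35) = (9517/2352)*(-35) = -47585/336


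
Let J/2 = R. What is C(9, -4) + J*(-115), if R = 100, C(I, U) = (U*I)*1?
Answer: -23036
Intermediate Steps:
C(I, U) = I*U (C(I, U) = (I*U)*1 = I*U)
J = 200 (J = 2*100 = 200)
C(9, -4) + J*(-115) = 9*(-4) + 200*(-115) = -36 - 23000 = -23036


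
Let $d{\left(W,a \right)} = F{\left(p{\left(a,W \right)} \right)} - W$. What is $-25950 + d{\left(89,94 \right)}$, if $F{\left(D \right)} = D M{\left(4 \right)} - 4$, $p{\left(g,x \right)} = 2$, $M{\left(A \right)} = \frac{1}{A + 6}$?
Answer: $- \frac{130214}{5} \approx -26043.0$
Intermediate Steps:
$M{\left(A \right)} = \frac{1}{6 + A}$
$F{\left(D \right)} = -4 + \frac{D}{10}$ ($F{\left(D \right)} = \frac{D}{6 + 4} - 4 = \frac{D}{10} - 4 = -4 + \frac{D}{10}$)
$d{\left(W,a \right)} = - \frac{19}{5} - W$ ($d{\left(W,a \right)} = \left(-4 + \frac{1}{10} \cdot 2\right) - W = \left(-4 + \frac{1}{5}\right) - W = - \frac{19}{5} - W$)
$-25950 + d{\left(89,94 \right)} = -25950 - \frac{464}{5} = - \frac{130214}{5}$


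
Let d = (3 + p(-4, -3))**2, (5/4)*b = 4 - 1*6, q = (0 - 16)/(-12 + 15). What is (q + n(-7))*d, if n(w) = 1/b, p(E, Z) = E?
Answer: -143/24 ≈ -5.9583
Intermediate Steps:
q = -16/3 ≈ -5.3333
b = -8/5 (b = 4*(4 - 1*6)/5 = 4*(4 - 6)/5 = (4/5)*(-2) = -8/5 ≈ -1.6000)
d = 1 (d = (3 - 4)**2 = (-1)**2 = 1)
n(w) = -5/8 (n(w) = 1/(-8/5) = -5/8)
(q + n(-7))*d = (-16/3 - 5/8)*1 = -143/24*1 = -143/24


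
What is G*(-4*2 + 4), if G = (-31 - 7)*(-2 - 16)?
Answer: -2736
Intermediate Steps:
G = 684 (G = -38*(-18) = 684)
G*(-4*2 + 4) = 684*(-4*2 + 4) = 684*(-8 + 4) = 684*(-4) = -2736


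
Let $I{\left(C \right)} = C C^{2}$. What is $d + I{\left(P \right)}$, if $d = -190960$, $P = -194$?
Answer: $-7492344$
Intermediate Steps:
$I{\left(C \right)} = C^{3}$
$d + I{\left(P \right)} = -190960 + \left(-194\right)^{3} = -190960 - 7301384 = -7492344$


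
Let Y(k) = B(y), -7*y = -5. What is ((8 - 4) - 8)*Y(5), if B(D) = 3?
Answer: -12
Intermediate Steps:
y = 5/7 (y = -⅐*(-5) = 5/7 ≈ 0.71429)
Y(k) = 3
((8 - 4) - 8)*Y(5) = ((8 - 4) - 8)*3 = (4 - 8)*3 = -4*3 = -12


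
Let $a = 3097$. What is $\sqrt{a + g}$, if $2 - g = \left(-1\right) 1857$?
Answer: $2 \sqrt{1239} \approx 70.399$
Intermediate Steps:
$g = 1859$ ($g = 2 - \left(-1\right) 1857 = 2 - -1857 = 2 + 1857 = 1859$)
$\sqrt{a + g} = \sqrt{3097 + 1859} = \sqrt{4956} = 2 \sqrt{1239}$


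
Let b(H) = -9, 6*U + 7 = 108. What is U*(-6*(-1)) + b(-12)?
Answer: 92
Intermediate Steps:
U = 101/6 (U = -7/6 + (⅙)*108 = -7/6 + 18 = 101/6 ≈ 16.833)
U*(-6*(-1)) + b(-12) = 101*(-6*(-1))/6 - 9 = (101/6)*6 - 9 = 101 - 9 = 92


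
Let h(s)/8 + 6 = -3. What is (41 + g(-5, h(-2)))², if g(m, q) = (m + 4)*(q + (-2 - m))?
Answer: 12100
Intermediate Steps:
h(s) = -72 (h(s) = -48 + 8*(-3) = -48 - 24 = -72)
g(m, q) = (4 + m)*(-2 + q - m)
(41 + g(-5, h(-2)))² = (41 + (-8 - 1*(-5)² - 6*(-5) + 4*(-72) - 5*(-72)))² = (41 + (-8 - 1*25 + 30 - 288 + 360))² = (41 + (-8 - 25 + 30 - 288 + 360))² = (41 + 69)² = 110² = 12100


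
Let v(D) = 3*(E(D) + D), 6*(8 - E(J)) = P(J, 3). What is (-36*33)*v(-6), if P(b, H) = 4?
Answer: -4752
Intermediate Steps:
E(J) = 22/3 (E(J) = 8 - ⅙*4 = 8 - ⅔ = 22/3)
v(D) = 22 + 3*D (v(D) = 3*(22/3 + D) = 22 + 3*D)
(-36*33)*v(-6) = (-36*33)*(22 + 3*(-6)) = -1188*(22 - 18) = -1188*4 = -4752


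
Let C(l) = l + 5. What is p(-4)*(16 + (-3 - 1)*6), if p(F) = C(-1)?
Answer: -32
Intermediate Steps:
C(l) = 5 + l
p(F) = 4 (p(F) = 5 - 1 = 4)
p(-4)*(16 + (-3 - 1)*6) = 4*(16 + (-3 - 1)*6) = 4*(16 - 4*6) = 4*(16 - 24) = 4*(-8) = -32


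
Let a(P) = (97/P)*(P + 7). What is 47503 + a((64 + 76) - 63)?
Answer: 523697/11 ≈ 47609.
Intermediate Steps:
a(P) = 97*(7 + P)/P (a(P) = (97/P)*(7 + P) = 97*(7 + P)/P)
47503 + a((64 + 76) - 63) = 47503 + (97 + 679/((64 + 76) - 63)) = 47503 + (97 + 679/(140 - 63)) = 47503 + (97 + 679/77) = 47503 + (97 + 679*(1/77)) = 47503 + (97 + 97/11) = 47503 + 1164/11 = 523697/11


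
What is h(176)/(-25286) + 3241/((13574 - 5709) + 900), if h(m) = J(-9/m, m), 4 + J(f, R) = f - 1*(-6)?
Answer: 14420532581/39007195040 ≈ 0.36969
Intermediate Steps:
J(f, R) = 2 + f (J(f, R) = -4 + (f - 1*(-6)) = -4 + (f + 6) = -4 + (6 + f) = 2 + f)
h(m) = 2 - 9/m
h(176)/(-25286) + 3241/((13574 - 5709) + 900) = (2 - 9/176)/(-25286) + 3241/((13574 - 5709) + 900) = (2 - 9*1/176)*(-1/25286) + 3241/(7865 + 900) = (2 - 9/176)*(-1/25286) + 3241/8765 = (343/176)*(-1/25286) + 3241*(1/8765) = -343/4450336 + 3241/8765 = 14420532581/39007195040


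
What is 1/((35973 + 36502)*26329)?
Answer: 1/1908194275 ≈ 5.2406e-10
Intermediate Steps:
1/((35973 + 36502)*26329) = (1/26329)/72475 = (1/72475)*(1/26329) = 1/1908194275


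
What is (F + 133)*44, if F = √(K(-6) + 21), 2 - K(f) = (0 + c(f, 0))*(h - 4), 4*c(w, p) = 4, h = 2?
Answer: 6072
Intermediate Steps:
c(w, p) = 1 (c(w, p) = (¼)*4 = 1)
K(f) = 4 (K(f) = 2 - (0 + 1)*(2 - 4) = 2 - (-2) = 2 - 1*(-2) = 2 + 2 = 4)
F = 5 (F = √(4 + 21) = √25 = 5)
(F + 133)*44 = (5 + 133)*44 = 138*44 = 6072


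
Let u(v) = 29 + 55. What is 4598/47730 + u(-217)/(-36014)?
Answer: 40395763/429737055 ≈ 0.094001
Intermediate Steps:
u(v) = 84
4598/47730 + u(-217)/(-36014) = 4598/47730 + 84/(-36014) = 4598*(1/47730) + 84*(-1/36014) = 2299/23865 - 42/18007 = 40395763/429737055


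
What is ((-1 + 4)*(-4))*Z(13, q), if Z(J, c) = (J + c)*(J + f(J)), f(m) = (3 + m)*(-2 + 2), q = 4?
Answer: -2652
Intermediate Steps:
f(m) = 0 (f(m) = (3 + m)*0 = 0)
Z(J, c) = J*(J + c) (Z(J, c) = (J + c)*(J + 0) = (J + c)*J = J*(J + c))
((-1 + 4)*(-4))*Z(13, q) = ((-1 + 4)*(-4))*(13*(13 + 4)) = (3*(-4))*(13*17) = -12*221 = -2652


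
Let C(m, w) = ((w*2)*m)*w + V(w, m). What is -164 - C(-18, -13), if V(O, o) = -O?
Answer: 5907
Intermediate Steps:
C(m, w) = -w + 2*m*w² (C(m, w) = ((w*2)*m)*w - w = ((2*w)*m)*w - w = (2*m*w)*w - w = 2*m*w² - w = -w + 2*m*w²)
-164 - C(-18, -13) = -164 - (-13)*(-1 + 2*(-18)*(-13)) = -164 - (-13)*(-1 + 468) = -164 - (-13)*467 = -164 - 1*(-6071) = -164 + 6071 = 5907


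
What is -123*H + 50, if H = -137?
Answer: 16901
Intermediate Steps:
-123*H + 50 = -123*(-137) + 50 = 16851 + 50 = 16901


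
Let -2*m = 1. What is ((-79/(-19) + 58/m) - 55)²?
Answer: 10048900/361 ≈ 27836.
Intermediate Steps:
m = -½ (m = -½*1 = -½ ≈ -0.50000)
((-79/(-19) + 58/m) - 55)² = ((-79/(-19) + 58/(-½)) - 55)² = ((-79*(-1/19) + 58*(-2)) - 55)² = ((79/19 - 116) - 55)² = (-2125/19 - 55)² = (-3170/19)² = 10048900/361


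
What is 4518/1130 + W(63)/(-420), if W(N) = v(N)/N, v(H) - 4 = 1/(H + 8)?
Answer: 282915461/70762860 ≈ 3.9981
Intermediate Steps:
v(H) = 4 + 1/(8 + H) (v(H) = 4 + 1/(H + 8) = 4 + 1/(8 + H))
W(N) = (33 + 4*N)/(N*(8 + N)) (W(N) = ((33 + 4*N)/(8 + N))/N = (33 + 4*N)/(N*(8 + N)))
4518/1130 + W(63)/(-420) = 4518/1130 + ((33 + 4*63)/(63*(8 + 63)))/(-420) = 4518*(1/1130) + ((1/63)*(33 + 252)/71)*(-1/420) = 2259/565 + ((1/63)*(1/71)*285)*(-1/420) = 2259/565 + (95/1491)*(-1/420) = 2259/565 - 19/125244 = 282915461/70762860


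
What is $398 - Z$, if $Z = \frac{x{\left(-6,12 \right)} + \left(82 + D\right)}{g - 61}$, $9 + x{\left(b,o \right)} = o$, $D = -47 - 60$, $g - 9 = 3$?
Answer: $\frac{19480}{49} \approx 397.55$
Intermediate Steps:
$g = 12$ ($g = 9 + 3 = 12$)
$D = -107$ ($D = -47 - 60 = -107$)
$x{\left(b,o \right)} = -9 + o$
$Z = \frac{22}{49}$ ($Z = \frac{\left(-9 + 12\right) + \left(82 - 107\right)}{12 - 61} = \frac{3 - 25}{-49} = \left(-22\right) \left(- \frac{1}{49}\right) = \frac{22}{49} \approx 0.44898$)
$398 - Z = 398 - \frac{22}{49} = \frac{19480}{49}$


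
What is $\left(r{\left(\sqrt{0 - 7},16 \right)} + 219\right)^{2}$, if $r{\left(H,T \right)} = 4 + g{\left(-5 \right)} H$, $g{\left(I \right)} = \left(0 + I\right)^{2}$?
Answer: $45354 + 11150 i \sqrt{7} \approx 45354.0 + 29500.0 i$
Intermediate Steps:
$g{\left(I \right)} = I^{2}$
$r{\left(H,T \right)} = 4 + 25 H$ ($r{\left(H,T \right)} = 4 + \left(-5\right)^{2} H = 4 + 25 H$)
$\left(r{\left(\sqrt{0 - 7},16 \right)} + 219\right)^{2} = \left(\left(4 + 25 \sqrt{0 - 7}\right) + 219\right)^{2} = \left(\left(4 + 25 \sqrt{-7}\right) + 219\right)^{2} = \left(\left(4 + 25 i \sqrt{7}\right) + 219\right)^{2} = \left(223 + 25 i \sqrt{7}\right)^{2}$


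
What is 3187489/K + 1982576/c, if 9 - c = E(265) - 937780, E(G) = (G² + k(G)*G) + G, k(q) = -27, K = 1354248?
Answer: 390872292061/84587684328 ≈ 4.6209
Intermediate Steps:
E(G) = G² - 26*G (E(G) = (G² - 27*G) + G = G² - 26*G)
c = 874454 (c = 9 - (265*(-26 + 265) - 937780) = 9 - (265*239 - 937780) = 9 - (63335 - 937780) = 9 - 1*(-874445) = 9 + 874445 = 874454)
3187489/K + 1982576/c = 3187489/1354248 + 1982576/874454 = 3187489*(1/1354248) + 1982576*(1/874454) = 3187489/1354248 + 991288/437227 = 390872292061/84587684328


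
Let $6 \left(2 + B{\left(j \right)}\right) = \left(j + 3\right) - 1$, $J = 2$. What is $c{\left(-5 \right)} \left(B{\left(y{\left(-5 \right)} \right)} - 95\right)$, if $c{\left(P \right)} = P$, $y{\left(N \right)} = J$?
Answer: $\frac{1445}{3} \approx 481.67$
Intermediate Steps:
$y{\left(N \right)} = 2$
$B{\left(j \right)} = - \frac{5}{3} + \frac{j}{6}$ ($B{\left(j \right)} = -2 + \frac{\left(j + 3\right) - 1}{6} = -2 + \frac{\left(3 + j\right) - 1}{6} = -2 + \frac{2 + j}{6} = -2 + \left(\frac{1}{3} + \frac{j}{6}\right) = - \frac{5}{3} + \frac{j}{6}$)
$c{\left(-5 \right)} \left(B{\left(y{\left(-5 \right)} \right)} - 95\right) = - 5 \left(\left(- \frac{5}{3} + \frac{1}{6} \cdot 2\right) - 95\right) = - 5 \left(\left(- \frac{5}{3} + \frac{1}{3}\right) - 95\right) = - 5 \left(- \frac{4}{3} - 95\right) = \left(-5\right) \left(- \frac{289}{3}\right) = \frac{1445}{3}$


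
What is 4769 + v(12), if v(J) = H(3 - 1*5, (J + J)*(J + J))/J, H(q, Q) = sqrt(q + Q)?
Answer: 4769 + sqrt(574)/12 ≈ 4771.0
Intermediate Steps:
H(q, Q) = sqrt(Q + q)
v(J) = sqrt(-2 + 4*J**2)/J (v(J) = sqrt((J + J)*(J + J) + (3 - 1*5))/J = sqrt((2*J)*(2*J) + (3 - 5))/J = sqrt(4*J**2 - 2)/J = sqrt(-2 + 4*J**2)/J)
4769 + v(12) = 4769 + sqrt(-2 + 4*12**2)/12 = 4769 + sqrt(-2 + 4*144)/12 = 4769 + sqrt(-2 + 576)/12 = 4769 + sqrt(574)/12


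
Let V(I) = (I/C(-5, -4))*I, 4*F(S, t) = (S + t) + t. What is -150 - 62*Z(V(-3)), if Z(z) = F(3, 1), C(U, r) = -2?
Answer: -455/2 ≈ -227.50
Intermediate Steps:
F(S, t) = t/2 + S/4 (F(S, t) = ((S + t) + t)/4 = (S + 2*t)/4 = t/2 + S/4)
V(I) = -I²/2 (V(I) = (I/(-2))*I = (I*(-½))*I = (-I/2)*I = -I²/2)
Z(z) = 5/4 (Z(z) = (½)*1 + (¼)*3 = ½ + ¾ = 5/4)
-150 - 62*Z(V(-3)) = -150 - 62*5/4 = -150 - 155/2 = -455/2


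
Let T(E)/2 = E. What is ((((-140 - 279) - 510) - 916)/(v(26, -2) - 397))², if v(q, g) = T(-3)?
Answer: 3404025/162409 ≈ 20.960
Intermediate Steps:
T(E) = 2*E
v(q, g) = -6 (v(q, g) = 2*(-3) = -6)
((((-140 - 279) - 510) - 916)/(v(26, -2) - 397))² = ((((-140 - 279) - 510) - 916)/(-6 - 397))² = (((-419 - 510) - 916)/(-403))² = ((-929 - 916)*(-1/403))² = (-1845*(-1/403))² = (1845/403)² = 3404025/162409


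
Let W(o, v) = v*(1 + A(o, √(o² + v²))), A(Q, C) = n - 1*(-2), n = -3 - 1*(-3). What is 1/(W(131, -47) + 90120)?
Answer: 1/89979 ≈ 1.1114e-5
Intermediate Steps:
n = 0 (n = -3 + 3 = 0)
A(Q, C) = 2 (A(Q, C) = 0 - 1*(-2) = 0 + 2 = 2)
W(o, v) = 3*v (W(o, v) = v*(1 + 2) = v*3 = 3*v)
1/(W(131, -47) + 90120) = 1/(3*(-47) + 90120) = 1/(-141 + 90120) = 1/89979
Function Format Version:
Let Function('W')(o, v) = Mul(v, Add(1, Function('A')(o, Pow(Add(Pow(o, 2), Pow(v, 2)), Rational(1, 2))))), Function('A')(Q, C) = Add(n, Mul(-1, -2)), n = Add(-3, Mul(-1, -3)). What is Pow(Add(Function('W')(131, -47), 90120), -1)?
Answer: Rational(1, 89979) ≈ 1.1114e-5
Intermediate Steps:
n = 0 (n = Add(-3, 3) = 0)
Function('A')(Q, C) = 2 (Function('A')(Q, C) = Add(0, Mul(-1, -2)) = Add(0, 2) = 2)
Function('W')(o, v) = Mul(3, v) (Function('W')(o, v) = Mul(v, Add(1, 2)) = Mul(v, 3) = Mul(3, v))
Pow(Add(Function('W')(131, -47), 90120), -1) = Pow(Add(Mul(3, -47), 90120), -1) = Pow(Add(-141, 90120), -1) = Pow(89979, -1) = Rational(1, 89979)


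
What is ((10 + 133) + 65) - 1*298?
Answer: -90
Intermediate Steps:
((10 + 133) + 65) - 1*298 = (143 + 65) - 298 = 208 - 298 = -90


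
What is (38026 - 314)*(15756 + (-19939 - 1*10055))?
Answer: -536943456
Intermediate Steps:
(38026 - 314)*(15756 + (-19939 - 1*10055)) = 37712*(15756 + (-19939 - 10055)) = 37712*(15756 - 29994) = 37712*(-14238) = -536943456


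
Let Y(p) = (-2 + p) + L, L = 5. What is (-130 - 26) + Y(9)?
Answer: -144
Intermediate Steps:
Y(p) = 3 + p (Y(p) = (-2 + p) + 5 = 3 + p)
(-130 - 26) + Y(9) = (-130 - 26) + (3 + 9) = -156 + 12 = -144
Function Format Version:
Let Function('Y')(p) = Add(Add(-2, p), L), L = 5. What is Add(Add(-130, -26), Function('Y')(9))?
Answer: -144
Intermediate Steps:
Function('Y')(p) = Add(3, p) (Function('Y')(p) = Add(Add(-2, p), 5) = Add(3, p))
Add(Add(-130, -26), Function('Y')(9)) = Add(Add(-130, -26), Add(3, 9)) = Add(-156, 12) = -144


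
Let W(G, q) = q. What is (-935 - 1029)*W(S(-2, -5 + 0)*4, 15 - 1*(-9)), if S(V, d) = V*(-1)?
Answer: -47136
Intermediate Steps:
S(V, d) = -V
(-935 - 1029)*W(S(-2, -5 + 0)*4, 15 - 1*(-9)) = (-935 - 1029)*(15 - 1*(-9)) = -1964*(15 + 9) = -1964*24 = -47136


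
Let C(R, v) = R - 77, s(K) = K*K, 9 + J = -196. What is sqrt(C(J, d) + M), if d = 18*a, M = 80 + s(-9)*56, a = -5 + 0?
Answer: sqrt(4334) ≈ 65.833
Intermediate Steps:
J = -205 (J = -9 - 196 = -205)
s(K) = K**2
a = -5
M = 4616 (M = 80 + (-9)**2*56 = 80 + 81*56 = 80 + 4536 = 4616)
d = -90 (d = 18*(-5) = -90)
C(R, v) = -77 + R
sqrt(C(J, d) + M) = sqrt((-77 - 205) + 4616) = sqrt(-282 + 4616) = sqrt(4334)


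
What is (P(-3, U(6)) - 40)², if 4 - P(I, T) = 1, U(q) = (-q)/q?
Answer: 1369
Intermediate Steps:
U(q) = -1
P(I, T) = 3 (P(I, T) = 4 - 1*1 = 4 - 1 = 3)
(P(-3, U(6)) - 40)² = (3 - 40)² = (-37)² = 1369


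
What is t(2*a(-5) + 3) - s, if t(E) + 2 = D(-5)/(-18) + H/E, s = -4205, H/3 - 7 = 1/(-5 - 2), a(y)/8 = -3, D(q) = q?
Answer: 2647777/630 ≈ 4202.8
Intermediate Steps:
a(y) = -24 (a(y) = 8*(-3) = -24)
H = 144/7 (H = 21 + 3/(-5 - 2) = 21 + 3/(-7) = 21 + 3*(-⅐) = 21 - 3/7 = 144/7 ≈ 20.571)
t(E) = -31/18 + 144/(7*E) (t(E) = -2 + (-5/(-18) + 144/(7*E)) = -2 + (-5*(-1/18) + 144/(7*E)) = -2 + (5/18 + 144/(7*E)) = -31/18 + 144/(7*E))
t(2*a(-5) + 3) - s = (2592 - 217*(2*(-24) + 3))/(126*(2*(-24) + 3)) - 1*(-4205) = (2592 - 217*(-48 + 3))/(126*(-48 + 3)) + 4205 = (1/126)*(2592 - 217*(-45))/(-45) + 4205 = (1/126)*(-1/45)*(2592 + 9765) + 4205 = (1/126)*(-1/45)*12357 + 4205 = -1373/630 + 4205 = 2647777/630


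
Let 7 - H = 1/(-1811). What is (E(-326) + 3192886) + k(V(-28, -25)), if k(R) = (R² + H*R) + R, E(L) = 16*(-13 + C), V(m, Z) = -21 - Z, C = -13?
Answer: 5781650102/1811 ≈ 3.1925e+6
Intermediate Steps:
H = 12678/1811 (H = 7 - 1/(-1811) = 7 - 1*(-1/1811) = 7 + 1/1811 = 12678/1811 ≈ 7.0005)
E(L) = -416 (E(L) = 16*(-13 - 13) = 16*(-26) = -416)
k(R) = R² + 14489*R/1811 (k(R) = (R² + 12678*R/1811) + R = R² + 14489*R/1811)
(E(-326) + 3192886) + k(V(-28, -25)) = (-416 + 3192886) + (-21 - 1*(-25))*(14489 + 1811*(-21 - 1*(-25)))/1811 = 3192470 + (-21 + 25)*(14489 + 1811*(-21 + 25))/1811 = 3192470 + (1/1811)*4*(14489 + 1811*4) = 3192470 + (1/1811)*4*(14489 + 7244) = 3192470 + (1/1811)*4*21733 = 3192470 + 86932/1811 = 5781650102/1811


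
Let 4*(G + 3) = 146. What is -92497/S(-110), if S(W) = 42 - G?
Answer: -10882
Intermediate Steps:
G = 67/2 (G = -3 + (¼)*146 = -3 + 73/2 = 67/2 ≈ 33.500)
S(W) = 17/2 (S(W) = 42 - 1*67/2 = 42 - 67/2 = 17/2)
-92497/S(-110) = -92497/17/2 = -92497*2/17 = -10882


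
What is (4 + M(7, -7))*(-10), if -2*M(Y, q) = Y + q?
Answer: -40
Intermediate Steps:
M(Y, q) = -Y/2 - q/2 (M(Y, q) = -(Y + q)/2 = -Y/2 - q/2)
(4 + M(7, -7))*(-10) = (4 + (-½*7 - ½*(-7)))*(-10) = (4 + (-7/2 + 7/2))*(-10) = (4 + 0)*(-10) = 4*(-10) = -40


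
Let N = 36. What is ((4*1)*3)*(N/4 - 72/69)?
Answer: 2196/23 ≈ 95.478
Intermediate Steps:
((4*1)*3)*(N/4 - 72/69) = ((4*1)*3)*(36/4 - 72/69) = (4*3)*(36*(1/4) - 72*1/69) = 12*(9 - 24/23) = 12*(183/23) = 2196/23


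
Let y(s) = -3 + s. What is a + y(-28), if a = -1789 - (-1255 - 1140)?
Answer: 575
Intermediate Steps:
a = 606 (a = -1789 - 1*(-2395) = -1789 + 2395 = 606)
a + y(-28) = 606 + (-3 - 28) = 606 - 31 = 575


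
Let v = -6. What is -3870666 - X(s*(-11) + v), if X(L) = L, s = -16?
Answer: -3870836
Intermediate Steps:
-3870666 - X(s*(-11) + v) = -3870666 - (-16*(-11) - 6) = -3870666 - (176 - 6) = -3870666 - 1*170 = -3870666 - 170 = -3870836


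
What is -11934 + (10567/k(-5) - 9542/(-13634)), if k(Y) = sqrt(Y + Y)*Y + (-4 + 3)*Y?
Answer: -4402176646/374935 + 10567*I*sqrt(10)/55 ≈ -11741.0 + 607.56*I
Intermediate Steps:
k(Y) = -Y + sqrt(2)*Y**(3/2) (k(Y) = sqrt(2*Y)*Y - Y = (sqrt(2)*sqrt(Y))*Y - Y = sqrt(2)*Y**(3/2) - Y = -Y + sqrt(2)*Y**(3/2))
-11934 + (10567/k(-5) - 9542/(-13634)) = -11934 + (10567/(-1*(-5) + sqrt(2)*(-5)**(3/2)) - 9542/(-13634)) = -11934 + (10567/(5 + sqrt(2)*(-5*I*sqrt(5))) - 9542*(-1/13634)) = -11934 + (10567/(5 - 5*I*sqrt(10)) + 4771/6817) = -11934 + (4771/6817 + 10567/(5 - 5*I*sqrt(10))) = -81349307/6817 + 10567/(5 - 5*I*sqrt(10))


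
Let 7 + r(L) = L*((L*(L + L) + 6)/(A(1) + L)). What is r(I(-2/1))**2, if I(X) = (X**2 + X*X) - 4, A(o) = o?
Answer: 13689/25 ≈ 547.56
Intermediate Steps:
I(X) = -4 + 2*X**2 (I(X) = (X**2 + X**2) - 4 = 2*X**2 - 4 = -4 + 2*X**2)
r(L) = -7 + L*(6 + 2*L**2)/(1 + L) (r(L) = -7 + L*((L*(L + L) + 6)/(1 + L)) = -7 + L*((L*(2*L) + 6)/(1 + L)) = -7 + L*((2*L**2 + 6)/(1 + L)) = -7 + L*((6 + 2*L**2)/(1 + L)) = -7 + L*(6 + 2*L**2)/(1 + L))
r(I(-2/1))**2 = ((-7 - (-4 + 2*(-2/1)**2) + 2*(-4 + 2*(-2/1)**2)**3)/(1 + (-4 + 2*(-2/1)**2)))**2 = ((-7 - (-4 + 2*(-2*1)**2) + 2*(-4 + 2*(-2*1)**2)**3)/(1 + (-4 + 2*(-2*1)**2)))**2 = ((-7 - (-4 + 2*(-2)**2) + 2*(-4 + 2*(-2)**2)**3)/(1 + (-4 + 2*(-2)**2)))**2 = ((-7 - (-4 + 2*4) + 2*(-4 + 2*4)**3)/(1 + (-4 + 2*4)))**2 = ((-7 - (-4 + 8) + 2*(-4 + 8)**3)/(1 + (-4 + 8)))**2 = ((-7 - 1*4 + 2*4**3)/(1 + 4))**2 = ((-7 - 4 + 2*64)/5)**2 = ((-7 - 4 + 128)/5)**2 = ((1/5)*117)**2 = (117/5)**2 = 13689/25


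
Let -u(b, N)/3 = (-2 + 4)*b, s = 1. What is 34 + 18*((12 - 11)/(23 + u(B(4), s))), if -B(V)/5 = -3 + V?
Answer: 1820/53 ≈ 34.340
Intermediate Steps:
B(V) = 15 - 5*V (B(V) = -5*(-3 + V) = 15 - 5*V)
u(b, N) = -6*b (u(b, N) = -3*(-2 + 4)*b = -6*b)
34 + 18*((12 - 11)/(23 + u(B(4), s))) = 34 + 18*((12 - 11)/(23 - 6*(15 - 5*4))) = 34 + 18*(1/(23 - 6*(15 - 20))) = 34 + 18*(1/(23 - 6*(-5))) = 34 + 18*(1/(23 + 30)) = 34 + 18*(1/53) = 34 + 18/53 = 1820/53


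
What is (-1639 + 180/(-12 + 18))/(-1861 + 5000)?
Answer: -1609/3139 ≈ -0.51258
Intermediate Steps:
(-1639 + 180/(-12 + 18))/(-1861 + 5000) = (-1639 + 180/6)/3139 = (-1639 + (⅙)*180)*(1/3139) = (-1639 + 30)*(1/3139) = -1609*1/3139 = -1609/3139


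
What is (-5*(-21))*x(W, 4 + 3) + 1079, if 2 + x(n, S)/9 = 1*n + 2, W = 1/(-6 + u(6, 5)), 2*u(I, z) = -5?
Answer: 16453/17 ≈ 967.82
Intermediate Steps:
u(I, z) = -5/2 (u(I, z) = (½)*(-5) = -5/2)
W = -2/17 (W = 1/(-6 - 5/2) = 1/(-17/2) = -2/17 ≈ -0.11765)
x(n, S) = 9*n (x(n, S) = -18 + 9*(1*n + 2) = -18 + 9*(n + 2) = -18 + 9*(2 + n) = -18 + (18 + 9*n) = 9*n)
(-5*(-21))*x(W, 4 + 3) + 1079 = (-5*(-21))*(9*(-2/17)) + 1079 = 105*(-18/17) + 1079 = -1890/17 + 1079 = 16453/17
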